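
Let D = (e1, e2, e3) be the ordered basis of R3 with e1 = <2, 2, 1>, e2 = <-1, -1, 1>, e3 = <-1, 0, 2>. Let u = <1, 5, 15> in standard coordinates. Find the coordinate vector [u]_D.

<4, 3, 4>

[u]_D is the unique c with M c = u, where M has columns e1, ..., e3.
Gaussian elimination on [M | u] yields c = (4, 3, 4).
Check: 4e1 + 3e2 + 4e3 = <1, 5, 15>.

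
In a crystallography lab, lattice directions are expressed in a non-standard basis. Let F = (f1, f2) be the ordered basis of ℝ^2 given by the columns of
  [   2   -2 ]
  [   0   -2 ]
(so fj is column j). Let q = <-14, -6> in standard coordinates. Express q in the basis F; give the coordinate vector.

Write q = c_1 f1 + c_2 f2 and solve for the c_i.
System: 2c_1 - 2c_2 = -14, 0c_1 - 2c_2 = -6; solving gives c_1 = -4, c_2 = 3.
Check: -4f1 + 3f2 = <-14, -6>.

<-4, 3>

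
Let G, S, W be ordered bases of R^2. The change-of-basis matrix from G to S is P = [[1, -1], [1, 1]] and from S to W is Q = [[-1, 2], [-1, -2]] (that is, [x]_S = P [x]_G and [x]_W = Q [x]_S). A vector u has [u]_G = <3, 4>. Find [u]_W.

<15, -13>

Composing the changes, [u]_W = Q P [u]_G.
Q P = [[1, 3], [-3, -1]]; applying this to <3, 4> gives <15, -13>.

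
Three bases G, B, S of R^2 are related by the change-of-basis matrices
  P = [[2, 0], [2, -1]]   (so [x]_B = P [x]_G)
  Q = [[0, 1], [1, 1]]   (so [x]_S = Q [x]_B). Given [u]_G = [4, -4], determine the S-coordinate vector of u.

[12, 20]

Composing the changes, [u]_S = Q P [u]_G.
Q P = [[2, -1], [4, -1]]; applying this to [4, -4] gives [12, 20].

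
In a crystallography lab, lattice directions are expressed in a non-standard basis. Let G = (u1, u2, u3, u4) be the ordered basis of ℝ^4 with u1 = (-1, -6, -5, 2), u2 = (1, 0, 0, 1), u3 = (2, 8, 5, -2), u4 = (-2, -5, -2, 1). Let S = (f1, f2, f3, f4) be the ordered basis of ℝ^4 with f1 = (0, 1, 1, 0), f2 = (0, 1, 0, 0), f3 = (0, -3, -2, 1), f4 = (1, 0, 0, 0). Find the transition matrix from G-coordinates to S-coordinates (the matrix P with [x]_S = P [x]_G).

Take x = uj: its G-coordinates are the j-th standard unit vector, so P e_j — column j of P — equals [uj]_S.
u1 = -f1 + f2 + 2f3 - f4, giving column 1 = (-1, 1, 2, -1); repeating for each j gives P = [[-1, 2, 1, 0], [1, 1, 1, -2], [2, 1, -2, 1], [-1, 1, 2, -2]].

[[-1, 2, 1, 0], [1, 1, 1, -2], [2, 1, -2, 1], [-1, 1, 2, -2]]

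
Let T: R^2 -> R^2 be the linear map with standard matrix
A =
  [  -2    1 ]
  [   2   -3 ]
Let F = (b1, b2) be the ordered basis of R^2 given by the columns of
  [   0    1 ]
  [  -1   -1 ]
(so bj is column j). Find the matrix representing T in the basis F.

[[-2, -2], [-1, -3]]

The j-th column of [T]_F is [T(bj)]_F.
T(b1) = A b1 = (-1, 3) = -2b1 - b2, so column 1 is (-2, -1).
Repeating for b2 and assembling the columns gives [[-2, -2], [-1, -3]].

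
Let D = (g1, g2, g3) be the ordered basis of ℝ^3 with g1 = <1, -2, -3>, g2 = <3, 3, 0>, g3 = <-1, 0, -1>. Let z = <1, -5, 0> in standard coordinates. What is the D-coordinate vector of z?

<1, -1, -3>

Write z = c_1 g1 + ... + c_3 g3 and solve for the c_i.
Gaussian elimination on [M | z] yields c = (1, -1, -3).
Check: g1 - g2 - 3g3 = <1, -5, 0>.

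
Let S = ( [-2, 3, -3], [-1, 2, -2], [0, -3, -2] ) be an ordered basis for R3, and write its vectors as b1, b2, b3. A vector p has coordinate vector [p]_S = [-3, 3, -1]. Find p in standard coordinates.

The coordinates say p = -3b1 + 3b2 - b3; adding the scaled basis vectors gives [3, 0, 5].

[3, 0, 5]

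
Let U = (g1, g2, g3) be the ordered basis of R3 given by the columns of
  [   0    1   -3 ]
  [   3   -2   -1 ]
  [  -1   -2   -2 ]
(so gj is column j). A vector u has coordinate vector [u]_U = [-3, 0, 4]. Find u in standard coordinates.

By definition u = -3g1 + 0·g2 + 4g3.
Summing componentwise gives [-12, -13, -5].

[-12, -13, -5]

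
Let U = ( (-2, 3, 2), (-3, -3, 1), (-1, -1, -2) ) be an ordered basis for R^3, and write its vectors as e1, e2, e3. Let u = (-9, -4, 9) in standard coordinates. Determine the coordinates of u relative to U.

[u]_U is the unique c with M c = u, where M has columns e1, ..., e3.
Row-reducing the augmented matrix [M | u] gives c = (1, 3, -2).
Check: e1 + 3e2 - 2e3 = (-9, -4, 9).

(1, 3, -2)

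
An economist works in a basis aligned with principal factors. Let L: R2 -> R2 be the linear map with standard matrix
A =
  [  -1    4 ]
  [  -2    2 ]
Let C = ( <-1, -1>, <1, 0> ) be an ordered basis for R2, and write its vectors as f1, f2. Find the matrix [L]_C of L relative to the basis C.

With P the matrix whose columns are f1, f2, [L]_C = P^(-1) A P.
Column by column: L(f1) = A f1 = <-3, 0>; its C-coordinates <0, -3> give column 1.
Continuing for each basis vector yields [L]_C = [[0, 2], [-3, 1]].

[[0, 2], [-3, 1]]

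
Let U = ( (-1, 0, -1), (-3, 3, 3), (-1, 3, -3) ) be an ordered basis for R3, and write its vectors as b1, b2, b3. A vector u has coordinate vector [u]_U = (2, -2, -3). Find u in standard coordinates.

The coordinates say u = 2b1 - 2b2 - 3b3; adding the scaled basis vectors gives (7, -15, 1).

(7, -15, 1)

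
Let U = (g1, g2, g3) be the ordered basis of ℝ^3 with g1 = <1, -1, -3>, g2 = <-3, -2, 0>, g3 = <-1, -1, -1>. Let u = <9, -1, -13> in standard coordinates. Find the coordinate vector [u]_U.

Write u = c_1 g1 + ... + c_3 g3 and solve for the c_i.
Solving this 3x3 system gives c = (4, -2, 1).
Check: 4g1 - 2g2 + g3 = <9, -1, -13>.

<4, -2, 1>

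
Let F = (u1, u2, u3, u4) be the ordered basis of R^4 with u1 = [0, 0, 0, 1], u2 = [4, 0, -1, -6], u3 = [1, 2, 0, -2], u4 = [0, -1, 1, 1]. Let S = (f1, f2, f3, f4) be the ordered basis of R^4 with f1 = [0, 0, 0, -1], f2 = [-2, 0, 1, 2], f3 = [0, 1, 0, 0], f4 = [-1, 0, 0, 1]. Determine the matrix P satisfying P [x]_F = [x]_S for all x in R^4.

Column j of P is [uj]_S, since P maps F-coordinates to S-coordinates.
Expressing u1 in S: u1 = -f1 + 0·f2 + 0·f3 + 0·f4, so column 1 of P is [-1, 0, 0, 0].
Doing the same for each uj gives P = [[-1, 2, 1, -1], [0, -1, 0, 1], [0, 0, 2, -1], [0, -2, -1, -2]].

[[-1, 2, 1, -1], [0, -1, 0, 1], [0, 0, 2, -1], [0, -2, -1, -2]]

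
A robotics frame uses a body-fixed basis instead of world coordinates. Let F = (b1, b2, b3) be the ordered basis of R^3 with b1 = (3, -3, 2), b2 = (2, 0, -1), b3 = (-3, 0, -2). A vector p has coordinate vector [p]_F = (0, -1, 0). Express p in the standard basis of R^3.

(-2, 0, 1)

The coordinates say p = 0·b1 - b2 + 0·b3; adding the scaled basis vectors gives (-2, 0, 1).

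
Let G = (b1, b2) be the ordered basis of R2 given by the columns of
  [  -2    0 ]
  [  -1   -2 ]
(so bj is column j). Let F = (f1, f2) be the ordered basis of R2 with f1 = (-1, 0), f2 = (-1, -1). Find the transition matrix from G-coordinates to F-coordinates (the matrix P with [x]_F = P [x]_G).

Take x = bj: its G-coordinates are the j-th standard unit vector, so P e_j — column j of P — equals [bj]_F.
b1 = f1 + f2, giving column 1 = (1, 1); repeating for each j gives P = [[1, -2], [1, 2]].

[[1, -2], [1, 2]]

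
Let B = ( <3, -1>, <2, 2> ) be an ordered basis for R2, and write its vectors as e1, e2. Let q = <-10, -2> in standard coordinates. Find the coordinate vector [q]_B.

<-2, -2>

Write q = c_1 e1 + c_2 e2 and solve for the c_i.
System: 3c_1 + 2c_2 = -10, -c_1 + 2c_2 = -2; solving gives c_1 = -2, c_2 = -2.
Check: -2e1 - 2e2 = <-10, -2>.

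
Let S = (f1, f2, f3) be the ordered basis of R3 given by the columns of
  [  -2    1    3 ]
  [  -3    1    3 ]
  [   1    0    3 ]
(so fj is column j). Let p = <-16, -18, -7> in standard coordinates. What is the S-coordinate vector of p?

We seek scalars with c_1 f1 + ... + c_3 f3 = p; equivalently solve M c = p where the columns of M are f1, ..., f3.
Solving this 3x3 system gives c = (2, -3, -3).
Check: 2f1 - 3f2 - 3f3 = <-16, -18, -7>.

<2, -3, -3>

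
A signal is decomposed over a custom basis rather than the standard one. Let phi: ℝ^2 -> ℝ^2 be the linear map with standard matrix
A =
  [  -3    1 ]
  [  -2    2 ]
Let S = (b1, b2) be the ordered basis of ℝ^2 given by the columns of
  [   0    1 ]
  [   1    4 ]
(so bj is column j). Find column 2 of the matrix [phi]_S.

Compute phi(b2) = A b2 = <1, 6> in standard coordinates.
Then write this in S-coordinates: solve for y in y_1 b1 + y_2 b2 = <1, 6>.
This gives y = <2, 1>, which is column 2 of [phi]_S.

<2, 1>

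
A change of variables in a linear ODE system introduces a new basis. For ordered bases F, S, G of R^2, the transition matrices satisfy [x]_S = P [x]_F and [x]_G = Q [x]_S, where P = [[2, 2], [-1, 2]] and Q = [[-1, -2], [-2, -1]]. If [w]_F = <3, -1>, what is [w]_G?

Composing the changes, [w]_G = Q P [w]_F.
Q P = [[0, -6], [-3, -6]]; applying this to <3, -1> gives <6, -3>.

<6, -3>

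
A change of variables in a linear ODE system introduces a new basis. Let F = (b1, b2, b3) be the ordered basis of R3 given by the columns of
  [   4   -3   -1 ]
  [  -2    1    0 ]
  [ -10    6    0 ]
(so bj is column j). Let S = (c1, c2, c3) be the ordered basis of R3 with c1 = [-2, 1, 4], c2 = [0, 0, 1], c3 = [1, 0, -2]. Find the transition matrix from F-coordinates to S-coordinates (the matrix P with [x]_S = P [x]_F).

[[-2, 1, 0], [-2, 0, -2], [0, -1, -1]]

Let M have columns bj and N have columns cj. Then for every x, N [x]_S = x = M [x]_F, so P = N^(-1) M.
Since det N = 1, N^(-1) has integer entries; multiplying gives P = [[-2, 1, 0], [-2, 0, -2], [0, -1, -1]].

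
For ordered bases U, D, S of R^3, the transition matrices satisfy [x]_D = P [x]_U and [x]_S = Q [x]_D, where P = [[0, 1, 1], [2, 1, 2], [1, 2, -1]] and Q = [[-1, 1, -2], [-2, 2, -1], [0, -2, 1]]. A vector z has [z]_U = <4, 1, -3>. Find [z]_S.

First [z]_D = P [z]_U = <-2, 3, 9>.
Then [z]_S = Q [z]_D = <-13, 1, 3>.

<-13, 1, 3>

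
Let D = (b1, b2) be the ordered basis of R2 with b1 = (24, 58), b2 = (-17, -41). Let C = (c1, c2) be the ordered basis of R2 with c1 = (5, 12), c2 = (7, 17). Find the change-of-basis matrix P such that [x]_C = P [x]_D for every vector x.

Column j of P is [bj]_C, since P maps D-coordinates to C-coordinates.
Expressing b1 in C: b1 = 2c1 + 2c2, so column 1 of P is (2, 2).
Doing the same for each bj gives P = [[2, -2], [2, -1]].

[[2, -2], [2, -1]]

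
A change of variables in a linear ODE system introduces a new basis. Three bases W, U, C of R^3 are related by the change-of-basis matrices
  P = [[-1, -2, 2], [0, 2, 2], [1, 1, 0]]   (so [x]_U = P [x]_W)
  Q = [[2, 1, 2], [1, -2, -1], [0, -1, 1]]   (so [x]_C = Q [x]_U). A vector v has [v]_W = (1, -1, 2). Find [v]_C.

Composing the changes, [v]_C = Q P [v]_W.
Q P = [[0, 0, 6], [-2, -7, -2], [1, -1, -2]]; applying this to (1, -1, 2) gives (12, 1, -2).

(12, 1, -2)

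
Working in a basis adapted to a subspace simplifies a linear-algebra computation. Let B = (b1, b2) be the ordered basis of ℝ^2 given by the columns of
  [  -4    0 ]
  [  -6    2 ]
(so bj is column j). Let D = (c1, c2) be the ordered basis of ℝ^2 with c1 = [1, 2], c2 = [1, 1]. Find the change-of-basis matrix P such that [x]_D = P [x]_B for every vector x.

Column j of P is [bj]_D, since P maps B-coordinates to D-coordinates.
Expressing b1 in D: b1 = -2c1 - 2c2, so column 1 of P is [-2, -2].
Doing the same for each bj gives P = [[-2, 2], [-2, -2]].

[[-2, 2], [-2, -2]]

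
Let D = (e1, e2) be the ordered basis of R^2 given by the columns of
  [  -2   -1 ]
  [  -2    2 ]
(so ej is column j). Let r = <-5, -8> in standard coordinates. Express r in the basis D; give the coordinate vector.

<3, -1>

Write r = c_1 e1 + c_2 e2 and solve for the c_i.
System: -2c_1 - c_2 = -5, -2c_1 + 2c_2 = -8; solving gives c_1 = 3, c_2 = -1.
Check: 3e1 - e2 = <-5, -8>.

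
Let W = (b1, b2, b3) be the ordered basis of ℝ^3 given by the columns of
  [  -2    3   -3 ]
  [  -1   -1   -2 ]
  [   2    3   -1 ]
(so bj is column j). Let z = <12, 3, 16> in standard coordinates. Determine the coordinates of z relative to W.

Write z = c_1 b1 + ... + c_3 b3 and solve for the c_i.
Gaussian elimination on [M | z] yields c = (3, 2, -4).
Check: 3b1 + 2b2 - 4b3 = <12, 3, 16>.

<3, 2, -4>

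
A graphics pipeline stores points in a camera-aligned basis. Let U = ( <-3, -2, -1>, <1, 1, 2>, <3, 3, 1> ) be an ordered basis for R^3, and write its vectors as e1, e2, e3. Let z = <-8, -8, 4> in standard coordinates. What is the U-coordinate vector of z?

<0, 4, -4>

We seek scalars with c_1 e1 + ... + c_3 e3 = z; equivalently solve M c = z where the columns of M are e1, ..., e3.
Solving this 3x3 system gives c = (0, 4, -4).
Check: 0·e1 + 4e2 - 4e3 = <-8, -8, 4>.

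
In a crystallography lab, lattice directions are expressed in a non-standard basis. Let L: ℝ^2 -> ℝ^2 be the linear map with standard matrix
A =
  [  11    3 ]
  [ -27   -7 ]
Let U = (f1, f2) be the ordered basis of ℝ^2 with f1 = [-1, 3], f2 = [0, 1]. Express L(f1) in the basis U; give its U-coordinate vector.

[2, 0]

Column 1 of [L]_U is the U-coordinate vector of L(f1).
In standard coordinates L(f1) = A f1 = [-2, 6].
Converting to U: [-2, 6] = 2f1 + 0·f2, so the coordinate vector is [2, 0].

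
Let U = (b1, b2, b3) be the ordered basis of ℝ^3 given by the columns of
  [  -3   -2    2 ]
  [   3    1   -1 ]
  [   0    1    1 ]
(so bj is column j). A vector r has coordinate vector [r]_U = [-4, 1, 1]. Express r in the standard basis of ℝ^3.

[12, -12, 2]

The coordinates say r = -4b1 + b2 + b3; adding the scaled basis vectors gives [12, -12, 2].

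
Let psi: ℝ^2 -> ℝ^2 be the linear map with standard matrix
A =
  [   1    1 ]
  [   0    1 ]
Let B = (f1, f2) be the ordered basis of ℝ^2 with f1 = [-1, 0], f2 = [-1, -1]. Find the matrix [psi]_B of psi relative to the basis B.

[[1, 1], [0, 1]]

The j-th column of [psi]_B is [psi(fj)]_B.
psi(f1) = A f1 = [-1, 0] = f1 + 0·f2, so column 1 is [1, 0].
Repeating for f2 and assembling the columns gives [[1, 1], [0, 1]].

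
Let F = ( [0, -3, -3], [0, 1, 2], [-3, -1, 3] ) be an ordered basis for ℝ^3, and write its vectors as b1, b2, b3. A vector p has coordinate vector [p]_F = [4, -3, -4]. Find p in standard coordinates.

[12, -11, -30]

By definition p = 4b1 - 3b2 - 4b3.
Summing componentwise gives [12, -11, -30].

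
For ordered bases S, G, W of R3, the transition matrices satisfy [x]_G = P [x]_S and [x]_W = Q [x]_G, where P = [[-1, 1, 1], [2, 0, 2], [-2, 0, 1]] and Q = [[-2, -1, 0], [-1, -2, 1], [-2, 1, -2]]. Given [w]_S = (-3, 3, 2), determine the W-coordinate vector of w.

(-14, 4, -34)

First [w]_G = P [w]_S = (8, -2, 8).
Then [w]_W = Q [w]_G = (-14, 4, -34).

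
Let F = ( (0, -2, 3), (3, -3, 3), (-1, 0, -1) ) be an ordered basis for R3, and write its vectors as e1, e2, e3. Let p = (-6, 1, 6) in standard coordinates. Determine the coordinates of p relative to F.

[p]_F is the unique c with M c = p, where M has columns e1, ..., e3.
Solving this 3x3 system gives c = (4, -3, -3).
Check: 4e1 - 3e2 - 3e3 = (-6, 1, 6).

(4, -3, -3)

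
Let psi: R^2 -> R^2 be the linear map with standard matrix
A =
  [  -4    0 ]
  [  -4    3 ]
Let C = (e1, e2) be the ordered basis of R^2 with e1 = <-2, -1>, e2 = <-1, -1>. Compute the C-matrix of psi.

[[-3, -3], [-2, 2]]

With P the matrix whose columns are e1, e2, [psi]_C = P^(-1) A P.
Column by column: psi(e1) = A e1 = <8, 5>; its C-coordinates <-3, -2> give column 1.
Continuing for each basis vector yields [psi]_C = [[-3, -3], [-2, 2]].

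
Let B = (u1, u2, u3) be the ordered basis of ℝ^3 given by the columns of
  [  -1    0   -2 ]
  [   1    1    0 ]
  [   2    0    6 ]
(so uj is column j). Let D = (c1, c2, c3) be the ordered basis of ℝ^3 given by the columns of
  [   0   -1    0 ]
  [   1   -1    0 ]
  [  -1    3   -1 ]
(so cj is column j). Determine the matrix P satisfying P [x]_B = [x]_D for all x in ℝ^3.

[[2, 1, 2], [1, 0, 2], [-1, -1, -2]]

Let M have columns uj and N have columns cj. Then for every x, N [x]_D = x = M [x]_B, so P = N^(-1) M.
Since det N = -1, N^(-1) has integer entries; multiplying gives P = [[2, 1, 2], [1, 0, 2], [-1, -1, -2]].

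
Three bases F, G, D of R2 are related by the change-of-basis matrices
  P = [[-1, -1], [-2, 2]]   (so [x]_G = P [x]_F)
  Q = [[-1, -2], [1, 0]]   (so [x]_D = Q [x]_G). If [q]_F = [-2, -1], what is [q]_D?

Composing the changes, [q]_D = Q P [q]_F.
Q P = [[5, -3], [-1, -1]]; applying this to [-2, -1] gives [-7, 3].

[-7, 3]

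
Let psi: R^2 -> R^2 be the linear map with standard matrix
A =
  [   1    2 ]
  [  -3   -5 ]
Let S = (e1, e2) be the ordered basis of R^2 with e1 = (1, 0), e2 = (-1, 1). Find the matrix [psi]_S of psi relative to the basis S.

Let P have columns e1, e2. Then [psi]_S = P^(-1) A P.
Here det P = 1, so P^(-1) is integer; computing A P first and then P^(-1)(A P) gives [[-2, -1], [-3, -2]].

[[-2, -1], [-3, -2]]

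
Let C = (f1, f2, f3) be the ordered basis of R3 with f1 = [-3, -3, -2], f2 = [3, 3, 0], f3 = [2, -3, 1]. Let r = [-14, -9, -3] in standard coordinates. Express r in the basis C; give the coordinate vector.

[r]_C is the unique c with M c = r, where M has columns f1, ..., f3.
Row-reducing the augmented matrix [M | r] gives c = (1, -3, -1).
Check: f1 - 3f2 - f3 = [-14, -9, -3].

[1, -3, -1]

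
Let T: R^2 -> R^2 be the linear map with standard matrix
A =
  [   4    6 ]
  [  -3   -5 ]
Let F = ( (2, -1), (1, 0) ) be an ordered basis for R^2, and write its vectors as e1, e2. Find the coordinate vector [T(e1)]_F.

Column 1 of [T]_F is the F-coordinate vector of T(e1).
In standard coordinates T(e1) = A e1 = (2, -1).
Converting to F: (2, -1) = e1 + 0·e2, so the coordinate vector is (1, 0).

(1, 0)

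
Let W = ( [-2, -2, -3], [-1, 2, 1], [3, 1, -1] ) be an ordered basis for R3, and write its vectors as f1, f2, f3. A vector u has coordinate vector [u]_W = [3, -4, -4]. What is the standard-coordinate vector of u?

[-14, -18, -9]

The coordinates say u = 3f1 - 4f2 - 4f3; adding the scaled basis vectors gives [-14, -18, -9].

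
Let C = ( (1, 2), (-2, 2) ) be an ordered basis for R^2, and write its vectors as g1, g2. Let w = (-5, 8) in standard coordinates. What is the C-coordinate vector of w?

We seek scalars with c_1 g1 + c_2 g2 = w; equivalently solve M c = w where the columns of M are g1, g2.
System: c_1 - 2c_2 = -5, 2c_1 + 2c_2 = 8; solving gives c_1 = 1, c_2 = 3.
Check: g1 + 3g2 = (-5, 8).

(1, 3)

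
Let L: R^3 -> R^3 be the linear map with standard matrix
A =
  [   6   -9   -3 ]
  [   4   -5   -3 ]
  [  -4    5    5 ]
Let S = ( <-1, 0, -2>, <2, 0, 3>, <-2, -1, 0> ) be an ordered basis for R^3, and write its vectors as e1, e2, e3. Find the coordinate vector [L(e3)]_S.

Compute L(e3) = A e3 = <-3, -3, 3> in standard coordinates.
Then write this in S-coordinates: solve for y in y_1 e1 + ... + y_3 e3 = <-3, -3, 3>.
This gives y = <3, 3, 3>, which is column 3 of [L]_S.

<3, 3, 3>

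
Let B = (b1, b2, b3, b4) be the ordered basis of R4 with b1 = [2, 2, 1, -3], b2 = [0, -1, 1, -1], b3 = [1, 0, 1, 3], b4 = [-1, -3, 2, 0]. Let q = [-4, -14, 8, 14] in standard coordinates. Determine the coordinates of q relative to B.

[-2, 1, 3, 3]

[q]_B is the unique c with M c = q, where M has columns b1, ..., b4.
Gaussian elimination on [M | q] yields c = (-2, 1, 3, 3).
Check: -2b1 + b2 + 3b3 + 3b4 = [-4, -14, 8, 14].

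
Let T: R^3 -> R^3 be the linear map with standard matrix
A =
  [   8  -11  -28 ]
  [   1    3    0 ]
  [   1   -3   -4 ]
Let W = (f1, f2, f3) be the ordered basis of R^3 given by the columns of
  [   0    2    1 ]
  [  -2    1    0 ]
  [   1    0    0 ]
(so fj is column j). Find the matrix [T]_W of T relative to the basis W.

[[2, -1, 1], [-2, 3, 3], [-2, -1, 2]]

Let P have columns f1, ..., f3. Then [T]_W = P^(-1) A P.
Here det P = -1, so P^(-1) is integer; computing A P first and then P^(-1)(A P) gives [[2, -1, 1], [-2, 3, 3], [-2, -1, 2]].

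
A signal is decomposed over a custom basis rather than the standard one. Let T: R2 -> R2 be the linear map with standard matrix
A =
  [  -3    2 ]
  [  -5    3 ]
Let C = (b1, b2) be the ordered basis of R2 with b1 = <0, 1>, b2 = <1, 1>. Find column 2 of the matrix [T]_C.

<-1, -1>

Column 2 of [T]_C is the C-coordinate vector of T(b2).
In standard coordinates T(b2) = A b2 = <-1, -2>.
Converting to C: <-1, -2> = -b1 - b2, so the coordinate vector is <-1, -1>.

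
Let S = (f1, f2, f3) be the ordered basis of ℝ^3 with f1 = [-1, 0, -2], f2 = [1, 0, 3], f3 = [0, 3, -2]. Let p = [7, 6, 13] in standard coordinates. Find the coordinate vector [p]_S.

Write p = c_1 f1 + ... + c_3 f3 and solve for the c_i.
Solving this 3x3 system gives c = (-4, 3, 2).
Check: -4f1 + 3f2 + 2f3 = [7, 6, 13].

[-4, 3, 2]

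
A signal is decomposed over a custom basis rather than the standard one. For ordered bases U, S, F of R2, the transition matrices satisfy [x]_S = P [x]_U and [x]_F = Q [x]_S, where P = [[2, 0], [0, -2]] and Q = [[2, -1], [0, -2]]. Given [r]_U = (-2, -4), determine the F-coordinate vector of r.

Composing the changes, [r]_F = Q P [r]_U.
Q P = [[4, 2], [0, 4]]; applying this to (-2, -4) gives (-16, -16).

(-16, -16)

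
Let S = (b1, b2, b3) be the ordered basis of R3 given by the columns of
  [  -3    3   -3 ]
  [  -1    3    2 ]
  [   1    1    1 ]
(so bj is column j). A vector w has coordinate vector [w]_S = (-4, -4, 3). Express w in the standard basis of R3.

(-9, -2, -5)

The coordinates say w = -4b1 - 4b2 + 3b3; adding the scaled basis vectors gives (-9, -2, -5).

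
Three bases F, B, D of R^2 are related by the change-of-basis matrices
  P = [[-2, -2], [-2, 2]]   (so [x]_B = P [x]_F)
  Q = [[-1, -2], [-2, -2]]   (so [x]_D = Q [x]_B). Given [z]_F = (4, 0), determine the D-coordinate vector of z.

(24, 32)

Apply P to get B-coordinates (-8, -8), then Q to get D-coordinates.
The result is [z]_D = (24, 32).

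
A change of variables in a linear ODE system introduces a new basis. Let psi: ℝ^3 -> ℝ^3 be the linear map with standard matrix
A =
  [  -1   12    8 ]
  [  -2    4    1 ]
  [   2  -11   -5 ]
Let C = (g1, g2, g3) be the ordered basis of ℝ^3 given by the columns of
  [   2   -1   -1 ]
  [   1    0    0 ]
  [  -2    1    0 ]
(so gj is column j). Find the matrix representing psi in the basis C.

The j-th column of [psi]_C is [psi(gj)]_C.
psi(g1) = A g1 = (-6, -2, 3) = -2g1 - g2 + 3g3, so column 1 is (-2, -1, 3).
Repeating for g2, g3 and assembling the columns gives [[-2, 3, 2], [-1, -1, 2], [3, -2, 1]].

[[-2, 3, 2], [-1, -1, 2], [3, -2, 1]]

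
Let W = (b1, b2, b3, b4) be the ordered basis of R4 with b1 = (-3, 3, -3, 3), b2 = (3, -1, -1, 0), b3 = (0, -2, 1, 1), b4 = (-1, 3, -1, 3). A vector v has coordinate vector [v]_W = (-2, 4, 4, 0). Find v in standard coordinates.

(18, -18, 6, -2)

v = M [v]_W, where M has columns b1, ..., b4.
Carrying out the matrix-vector product, v = (18, -18, 6, -2).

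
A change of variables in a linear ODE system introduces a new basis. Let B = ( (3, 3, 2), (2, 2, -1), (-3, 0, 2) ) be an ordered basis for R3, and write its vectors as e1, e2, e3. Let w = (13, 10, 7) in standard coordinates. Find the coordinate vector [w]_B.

[w]_B is the unique c with M c = w, where M has columns e1, ..., e3.
Row-reducing the augmented matrix [M | w] gives c = (4, -1, -1).
Check: 4e1 - e2 - e3 = (13, 10, 7).

(4, -1, -1)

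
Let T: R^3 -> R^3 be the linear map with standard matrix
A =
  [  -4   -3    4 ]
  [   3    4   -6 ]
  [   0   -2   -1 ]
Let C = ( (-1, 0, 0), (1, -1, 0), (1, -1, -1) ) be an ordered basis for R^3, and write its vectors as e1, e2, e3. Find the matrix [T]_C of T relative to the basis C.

[[-1, 2, 0], [3, 3, -2], [0, -2, -3]]

Let P have columns e1, ..., e3. Then [T]_C = P^(-1) A P.
Here det P = -1, so P^(-1) is integer; computing A P first and then P^(-1)(A P) gives [[-1, 2, 0], [3, 3, -2], [0, -2, -3]].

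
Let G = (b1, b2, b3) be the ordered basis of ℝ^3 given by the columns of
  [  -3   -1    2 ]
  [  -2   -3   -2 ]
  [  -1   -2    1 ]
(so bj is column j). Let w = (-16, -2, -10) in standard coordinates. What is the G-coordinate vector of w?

(2, 2, -4)

[w]_G is the unique c with M c = w, where M has columns b1, ..., b3.
Row-reducing the augmented matrix [M | w] gives c = (2, 2, -4).
Check: 2b1 + 2b2 - 4b3 = (-16, -2, -10).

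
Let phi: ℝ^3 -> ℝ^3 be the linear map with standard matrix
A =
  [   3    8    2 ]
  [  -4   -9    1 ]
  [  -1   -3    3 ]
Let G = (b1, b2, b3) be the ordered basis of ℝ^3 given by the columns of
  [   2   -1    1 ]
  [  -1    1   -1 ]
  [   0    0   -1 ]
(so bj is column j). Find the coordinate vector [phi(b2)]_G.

<0, -3, 2>

Compute phi(b2) = A b2 = <5, -5, -2> in standard coordinates.
Then write this in G-coordinates: solve for y in y_1 b1 + ... + y_3 b3 = <5, -5, -2>.
This gives y = <0, -3, 2>, which is column 2 of [phi]_G.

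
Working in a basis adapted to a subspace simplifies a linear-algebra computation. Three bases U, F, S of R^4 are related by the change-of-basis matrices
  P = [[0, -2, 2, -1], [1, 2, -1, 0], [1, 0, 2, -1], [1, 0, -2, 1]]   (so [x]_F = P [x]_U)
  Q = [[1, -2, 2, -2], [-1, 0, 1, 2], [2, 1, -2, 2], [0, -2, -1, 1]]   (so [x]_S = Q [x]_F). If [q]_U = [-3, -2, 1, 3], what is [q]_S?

[15, -11, 2, 18]

Apply P to get F-coordinates [3, -8, -4, -2], then Q to get S-coordinates.
The result is [q]_S = [15, -11, 2, 18].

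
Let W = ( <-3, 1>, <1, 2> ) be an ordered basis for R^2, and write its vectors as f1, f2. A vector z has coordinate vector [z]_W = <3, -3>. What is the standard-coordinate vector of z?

<-12, -3>

By definition z = 3f1 - 3f2.
Summing componentwise gives <-12, -3>.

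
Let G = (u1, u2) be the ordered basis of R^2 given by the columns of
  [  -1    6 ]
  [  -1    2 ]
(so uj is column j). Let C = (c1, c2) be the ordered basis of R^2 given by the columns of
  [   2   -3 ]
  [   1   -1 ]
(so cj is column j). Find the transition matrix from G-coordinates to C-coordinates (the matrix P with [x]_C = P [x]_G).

[[-2, 0], [-1, -2]]

Take x = uj: its G-coordinates are the j-th standard unit vector, so P e_j — column j of P — equals [uj]_C.
u1 = -2c1 - c2, giving column 1 = (-2, -1); repeating for each j gives P = [[-2, 0], [-1, -2]].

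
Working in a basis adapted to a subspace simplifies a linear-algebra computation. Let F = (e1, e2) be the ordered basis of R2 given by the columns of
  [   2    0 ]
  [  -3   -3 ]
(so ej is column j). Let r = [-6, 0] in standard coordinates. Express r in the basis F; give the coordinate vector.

[r]_F is the unique c with M c = r, where M has columns e1, e2.
System: 2c_1 + 0c_2 = -6, -3c_1 - 3c_2 = 0; solving gives c_1 = -3, c_2 = 3.
Check: -3e1 + 3e2 = [-6, 0].

[-3, 3]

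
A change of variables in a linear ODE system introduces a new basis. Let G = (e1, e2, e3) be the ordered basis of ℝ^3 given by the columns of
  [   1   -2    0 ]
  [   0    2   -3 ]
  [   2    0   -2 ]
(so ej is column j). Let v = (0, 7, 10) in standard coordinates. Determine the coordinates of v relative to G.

We seek scalars with c_1 e1 + ... + c_3 e3 = v; equivalently solve M c = v where the columns of M are e1, ..., e3.
Row-reducing the augmented matrix [M | v] gives c = (4, 2, -1).
Check: 4e1 + 2e2 - e3 = (0, 7, 10).

(4, 2, -1)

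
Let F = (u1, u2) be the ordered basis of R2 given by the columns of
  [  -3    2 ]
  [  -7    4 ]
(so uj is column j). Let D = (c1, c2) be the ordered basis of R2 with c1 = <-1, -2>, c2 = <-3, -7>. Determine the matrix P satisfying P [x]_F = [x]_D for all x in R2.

Let M have columns uj and N have columns cj. Then for every x, N [x]_D = x = M [x]_F, so P = N^(-1) M.
Since det N = 1, N^(-1) has integer entries; multiplying gives P = [[0, -2], [1, 0]].

[[0, -2], [1, 0]]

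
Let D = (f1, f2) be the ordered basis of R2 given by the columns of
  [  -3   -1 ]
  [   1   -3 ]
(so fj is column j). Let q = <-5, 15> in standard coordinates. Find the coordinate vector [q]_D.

<3, -4>

We seek scalars with c_1 f1 + c_2 f2 = q; equivalently solve M c = q where the columns of M are f1, f2.
System: -3c_1 - c_2 = -5, c_1 - 3c_2 = 15; solving gives c_1 = 3, c_2 = -4.
Check: 3f1 - 4f2 = <-5, 15>.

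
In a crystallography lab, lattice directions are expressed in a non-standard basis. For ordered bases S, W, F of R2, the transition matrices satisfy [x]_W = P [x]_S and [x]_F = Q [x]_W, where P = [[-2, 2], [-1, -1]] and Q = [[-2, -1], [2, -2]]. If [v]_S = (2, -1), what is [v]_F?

Apply P to get W-coordinates (-6, -1), then Q to get F-coordinates.
The result is [v]_F = (13, -10).

(13, -10)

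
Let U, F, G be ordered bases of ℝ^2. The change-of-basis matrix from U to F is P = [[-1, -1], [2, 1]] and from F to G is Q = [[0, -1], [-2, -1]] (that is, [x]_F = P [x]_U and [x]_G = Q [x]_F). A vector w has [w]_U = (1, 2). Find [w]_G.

(-4, 2)

Apply P to get F-coordinates (-3, 4), then Q to get G-coordinates.
The result is [w]_G = (-4, 2).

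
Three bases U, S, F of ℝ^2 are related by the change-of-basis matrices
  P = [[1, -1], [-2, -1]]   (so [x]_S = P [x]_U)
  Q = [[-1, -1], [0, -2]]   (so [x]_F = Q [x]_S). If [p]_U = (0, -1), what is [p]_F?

Composing the changes, [p]_F = Q P [p]_U.
Q P = [[1, 2], [4, 2]]; applying this to (0, -1) gives (-2, -2).

(-2, -2)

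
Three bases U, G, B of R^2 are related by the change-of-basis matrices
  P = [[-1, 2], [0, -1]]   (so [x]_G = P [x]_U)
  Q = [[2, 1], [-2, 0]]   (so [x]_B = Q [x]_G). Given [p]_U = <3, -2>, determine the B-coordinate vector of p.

<-12, 14>

Apply P to get G-coordinates <-7, 2>, then Q to get B-coordinates.
The result is [p]_B = <-12, 14>.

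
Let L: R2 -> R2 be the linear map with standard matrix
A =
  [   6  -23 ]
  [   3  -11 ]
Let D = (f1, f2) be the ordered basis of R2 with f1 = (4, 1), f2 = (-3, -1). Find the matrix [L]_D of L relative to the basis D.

[[-2, -1], [-3, -3]]

The j-th column of [L]_D is [L(fj)]_D.
L(f1) = A f1 = (1, 1) = -2f1 - 3f2, so column 1 is (-2, -3).
Repeating for f2 and assembling the columns gives [[-2, -1], [-3, -3]].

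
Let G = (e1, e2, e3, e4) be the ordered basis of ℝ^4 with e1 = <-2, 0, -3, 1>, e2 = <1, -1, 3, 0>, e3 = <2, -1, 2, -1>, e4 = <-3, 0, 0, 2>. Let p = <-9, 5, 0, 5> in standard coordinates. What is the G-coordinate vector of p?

<-4, -2, -3, 3>

Write p = c_1 e1 + ... + c_4 e4 and solve for the c_i.
Row-reducing the augmented matrix [M | p] gives c = (-4, -2, -3, 3).
Check: -4e1 - 2e2 - 3e3 + 3e4 = <-9, 5, 0, 5>.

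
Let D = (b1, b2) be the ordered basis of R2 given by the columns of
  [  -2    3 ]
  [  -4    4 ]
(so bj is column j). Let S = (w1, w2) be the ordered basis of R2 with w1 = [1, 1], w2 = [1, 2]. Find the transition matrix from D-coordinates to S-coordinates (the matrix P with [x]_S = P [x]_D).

[[0, 2], [-2, 1]]

Let M have columns bj and N have columns wj. Then for every x, N [x]_S = x = M [x]_D, so P = N^(-1) M.
Since det N = 1, N^(-1) has integer entries; multiplying gives P = [[0, 2], [-2, 1]].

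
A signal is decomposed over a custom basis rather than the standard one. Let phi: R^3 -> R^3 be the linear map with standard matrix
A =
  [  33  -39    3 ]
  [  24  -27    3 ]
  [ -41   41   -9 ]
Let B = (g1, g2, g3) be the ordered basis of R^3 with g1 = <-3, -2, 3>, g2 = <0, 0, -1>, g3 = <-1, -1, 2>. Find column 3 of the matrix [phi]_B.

<-3, 3, -3>

Column 3 of [phi]_B is the B-coordinate vector of phi(g3).
In standard coordinates phi(g3) = A g3 = <12, 9, -18>.
Converting to B: <12, 9, -18> = -3g1 + 3g2 - 3g3, so the coordinate vector is <-3, 3, -3>.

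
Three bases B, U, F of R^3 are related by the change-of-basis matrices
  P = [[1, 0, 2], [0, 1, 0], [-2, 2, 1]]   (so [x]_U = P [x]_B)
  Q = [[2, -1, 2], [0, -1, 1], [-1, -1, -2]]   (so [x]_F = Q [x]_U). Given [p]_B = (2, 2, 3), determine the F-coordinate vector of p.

(20, 1, -16)

Composing the changes, [p]_F = Q P [p]_B.
Q P = [[-2, 3, 6], [-2, 1, 1], [3, -5, -4]]; applying this to (2, 2, 3) gives (20, 1, -16).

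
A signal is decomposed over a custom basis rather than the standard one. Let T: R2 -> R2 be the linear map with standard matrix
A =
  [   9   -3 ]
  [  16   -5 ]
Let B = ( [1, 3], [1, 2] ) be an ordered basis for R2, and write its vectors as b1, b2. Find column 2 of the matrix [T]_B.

[0, 3]

Column 2 of [T]_B is the B-coordinate vector of T(b2).
In standard coordinates T(b2) = A b2 = [3, 6].
Converting to B: [3, 6] = 0·b1 + 3b2, so the coordinate vector is [0, 3].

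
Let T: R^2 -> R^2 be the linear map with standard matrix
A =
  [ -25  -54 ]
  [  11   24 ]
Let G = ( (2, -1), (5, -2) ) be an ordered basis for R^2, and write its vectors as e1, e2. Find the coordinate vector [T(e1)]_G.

Column 1 of [T]_G is the G-coordinate vector of T(e1).
In standard coordinates T(e1) = A e1 = (4, -2).
Converting to G: (4, -2) = 2e1 + 0·e2, so the coordinate vector is (2, 0).

(2, 0)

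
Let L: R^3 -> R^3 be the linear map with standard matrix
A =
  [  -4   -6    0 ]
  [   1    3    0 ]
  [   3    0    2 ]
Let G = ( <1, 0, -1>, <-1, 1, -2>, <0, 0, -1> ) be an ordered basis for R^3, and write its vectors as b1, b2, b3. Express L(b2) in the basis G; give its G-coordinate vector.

Column 2 of [L]_G is the G-coordinate vector of L(b2).
In standard coordinates L(b2) = A b2 = <-2, 2, -7>.
Converting to G: <-2, 2, -7> = 0·b1 + 2b2 + 3b3, so the coordinate vector is <0, 2, 3>.

<0, 2, 3>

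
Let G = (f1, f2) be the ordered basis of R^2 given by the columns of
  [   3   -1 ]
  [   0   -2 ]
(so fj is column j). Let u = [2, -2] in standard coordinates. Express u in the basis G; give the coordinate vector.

[1, 1]

[u]_G is the unique c with M c = u, where M has columns f1, f2.
System: 3c_1 - c_2 = 2, 0c_1 - 2c_2 = -2; solving gives c_1 = 1, c_2 = 1.
Check: f1 + f2 = [2, -2].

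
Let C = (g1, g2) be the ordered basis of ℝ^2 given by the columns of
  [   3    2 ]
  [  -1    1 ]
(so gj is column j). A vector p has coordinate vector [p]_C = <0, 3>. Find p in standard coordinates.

<6, 3>

By definition p = 0·g1 + 3g2.
Summing componentwise gives <6, 3>.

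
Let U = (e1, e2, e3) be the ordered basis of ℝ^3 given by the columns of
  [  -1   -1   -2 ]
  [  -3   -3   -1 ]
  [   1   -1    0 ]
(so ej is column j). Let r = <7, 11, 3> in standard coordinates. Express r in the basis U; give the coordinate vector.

[r]_U is the unique c with M c = r, where M has columns e1, ..., e3.
Solving this 3x3 system gives c = (0, -3, -2).
Check: 0·e1 - 3e2 - 2e3 = <7, 11, 3>.

<0, -3, -2>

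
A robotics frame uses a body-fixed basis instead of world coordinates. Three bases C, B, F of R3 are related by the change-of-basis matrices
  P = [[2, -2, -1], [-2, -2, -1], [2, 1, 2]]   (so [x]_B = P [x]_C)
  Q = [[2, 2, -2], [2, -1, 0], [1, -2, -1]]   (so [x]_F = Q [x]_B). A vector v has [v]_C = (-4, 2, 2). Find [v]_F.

Apply P to get B-coordinates (-14, 2, -2), then Q to get F-coordinates.
The result is [v]_F = (-20, -30, -16).

(-20, -30, -16)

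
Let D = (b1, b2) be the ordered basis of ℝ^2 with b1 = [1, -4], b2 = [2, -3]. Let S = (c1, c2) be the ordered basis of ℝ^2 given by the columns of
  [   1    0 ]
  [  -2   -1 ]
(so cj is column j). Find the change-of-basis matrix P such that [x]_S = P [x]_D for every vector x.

[[1, 2], [2, -1]]

Take x = bj: its D-coordinates are the j-th standard unit vector, so P e_j — column j of P — equals [bj]_S.
b1 = c1 + 2c2, giving column 1 = [1, 2]; repeating for each j gives P = [[1, 2], [2, -1]].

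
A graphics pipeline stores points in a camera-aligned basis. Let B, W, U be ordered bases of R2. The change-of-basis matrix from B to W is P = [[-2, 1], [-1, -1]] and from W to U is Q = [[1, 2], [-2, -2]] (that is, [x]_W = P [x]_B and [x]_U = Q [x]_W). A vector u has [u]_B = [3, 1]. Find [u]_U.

[-13, 18]

Composing the changes, [u]_U = Q P [u]_B.
Q P = [[-4, -1], [6, 0]]; applying this to [3, 1] gives [-13, 18].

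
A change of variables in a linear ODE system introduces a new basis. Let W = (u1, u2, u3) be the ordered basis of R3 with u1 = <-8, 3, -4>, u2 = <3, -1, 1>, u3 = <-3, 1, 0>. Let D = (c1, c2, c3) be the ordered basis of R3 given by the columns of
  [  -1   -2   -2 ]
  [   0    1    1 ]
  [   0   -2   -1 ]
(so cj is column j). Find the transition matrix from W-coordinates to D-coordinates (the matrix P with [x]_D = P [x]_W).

[[2, -1, 1], [1, 0, -1], [2, -1, 2]]

Take x = uj: its W-coordinates are the j-th standard unit vector, so P e_j — column j of P — equals [uj]_D.
u1 = 2c1 + c2 + 2c3, giving column 1 = <2, 1, 2>; repeating for each j gives P = [[2, -1, 1], [1, 0, -1], [2, -1, 2]].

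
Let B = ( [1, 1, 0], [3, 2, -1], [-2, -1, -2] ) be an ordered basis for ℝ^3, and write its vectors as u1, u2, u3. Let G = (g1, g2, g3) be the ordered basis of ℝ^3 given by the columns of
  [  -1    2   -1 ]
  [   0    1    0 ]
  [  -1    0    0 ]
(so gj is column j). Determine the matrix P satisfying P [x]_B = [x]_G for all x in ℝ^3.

Take x = uj: its B-coordinates are the j-th standard unit vector, so P e_j — column j of P — equals [uj]_G.
u1 = 0·g1 + g2 + g3, giving column 1 = [0, 1, 1]; repeating for each j gives P = [[0, 1, 2], [1, 2, -1], [1, 0, -2]].

[[0, 1, 2], [1, 2, -1], [1, 0, -2]]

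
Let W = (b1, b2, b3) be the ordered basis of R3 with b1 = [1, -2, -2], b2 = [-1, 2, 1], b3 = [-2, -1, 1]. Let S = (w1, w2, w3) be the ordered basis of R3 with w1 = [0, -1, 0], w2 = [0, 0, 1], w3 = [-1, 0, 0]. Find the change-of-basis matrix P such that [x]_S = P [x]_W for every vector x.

Take x = bj: its W-coordinates are the j-th standard unit vector, so P e_j — column j of P — equals [bj]_S.
b1 = 2w1 - 2w2 - w3, giving column 1 = [2, -2, -1]; repeating for each j gives P = [[2, -2, 1], [-2, 1, 1], [-1, 1, 2]].

[[2, -2, 1], [-2, 1, 1], [-1, 1, 2]]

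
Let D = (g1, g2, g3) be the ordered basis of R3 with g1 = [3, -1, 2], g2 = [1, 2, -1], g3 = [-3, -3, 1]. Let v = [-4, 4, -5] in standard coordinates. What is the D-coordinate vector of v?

Write v = c_1 g1 + ... + c_3 g3 and solve for the c_i.
Row-reducing the augmented matrix [M | v] gives c = (-3, -4, -3).
Check: -3g1 - 4g2 - 3g3 = [-4, 4, -5].

[-3, -4, -3]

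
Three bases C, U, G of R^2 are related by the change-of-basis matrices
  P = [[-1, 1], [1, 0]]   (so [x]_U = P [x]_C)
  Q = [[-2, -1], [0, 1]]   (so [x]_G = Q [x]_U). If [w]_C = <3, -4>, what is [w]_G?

Composing the changes, [w]_G = Q P [w]_C.
Q P = [[1, -2], [1, 0]]; applying this to <3, -4> gives <11, 3>.

<11, 3>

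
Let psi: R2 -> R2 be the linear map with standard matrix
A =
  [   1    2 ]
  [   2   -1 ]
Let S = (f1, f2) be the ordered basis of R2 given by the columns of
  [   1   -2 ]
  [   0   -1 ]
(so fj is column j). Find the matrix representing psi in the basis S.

[[-3, 2], [-2, 3]]

The j-th column of [psi]_S is [psi(fj)]_S.
psi(f1) = A f1 = (1, 2) = -3f1 - 2f2, so column 1 is (-3, -2).
Repeating for f2 and assembling the columns gives [[-3, 2], [-2, 3]].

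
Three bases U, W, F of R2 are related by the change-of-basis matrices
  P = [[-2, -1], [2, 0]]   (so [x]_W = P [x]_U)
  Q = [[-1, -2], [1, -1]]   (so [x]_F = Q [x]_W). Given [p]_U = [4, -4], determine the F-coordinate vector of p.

[-12, -12]

First [p]_W = P [p]_U = [-4, 8].
Then [p]_F = Q [p]_W = [-12, -12].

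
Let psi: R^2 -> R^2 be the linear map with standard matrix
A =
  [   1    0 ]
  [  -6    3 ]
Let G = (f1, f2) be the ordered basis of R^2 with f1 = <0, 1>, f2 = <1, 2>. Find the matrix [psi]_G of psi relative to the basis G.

[[3, -2], [0, 1]]

The j-th column of [psi]_G is [psi(fj)]_G.
psi(f1) = A f1 = <0, 3> = 3f1 + 0·f2, so column 1 is <3, 0>.
Repeating for f2 and assembling the columns gives [[3, -2], [0, 1]].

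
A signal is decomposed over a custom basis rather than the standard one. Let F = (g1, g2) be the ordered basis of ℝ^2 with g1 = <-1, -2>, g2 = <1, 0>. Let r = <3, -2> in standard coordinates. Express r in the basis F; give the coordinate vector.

<1, 4>

Write r = c_1 g1 + c_2 g2 and solve for the c_i.
System: -c_1 + c_2 = 3, -2c_1 + 0c_2 = -2; solving gives c_1 = 1, c_2 = 4.
Check: g1 + 4g2 = <3, -2>.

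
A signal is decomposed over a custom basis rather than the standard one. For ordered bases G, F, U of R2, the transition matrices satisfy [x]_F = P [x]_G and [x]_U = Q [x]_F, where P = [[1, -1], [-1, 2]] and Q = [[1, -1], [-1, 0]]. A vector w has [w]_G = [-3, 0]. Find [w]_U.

[-6, 3]

Apply P to get F-coordinates [-3, 3], then Q to get U-coordinates.
The result is [w]_U = [-6, 3].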